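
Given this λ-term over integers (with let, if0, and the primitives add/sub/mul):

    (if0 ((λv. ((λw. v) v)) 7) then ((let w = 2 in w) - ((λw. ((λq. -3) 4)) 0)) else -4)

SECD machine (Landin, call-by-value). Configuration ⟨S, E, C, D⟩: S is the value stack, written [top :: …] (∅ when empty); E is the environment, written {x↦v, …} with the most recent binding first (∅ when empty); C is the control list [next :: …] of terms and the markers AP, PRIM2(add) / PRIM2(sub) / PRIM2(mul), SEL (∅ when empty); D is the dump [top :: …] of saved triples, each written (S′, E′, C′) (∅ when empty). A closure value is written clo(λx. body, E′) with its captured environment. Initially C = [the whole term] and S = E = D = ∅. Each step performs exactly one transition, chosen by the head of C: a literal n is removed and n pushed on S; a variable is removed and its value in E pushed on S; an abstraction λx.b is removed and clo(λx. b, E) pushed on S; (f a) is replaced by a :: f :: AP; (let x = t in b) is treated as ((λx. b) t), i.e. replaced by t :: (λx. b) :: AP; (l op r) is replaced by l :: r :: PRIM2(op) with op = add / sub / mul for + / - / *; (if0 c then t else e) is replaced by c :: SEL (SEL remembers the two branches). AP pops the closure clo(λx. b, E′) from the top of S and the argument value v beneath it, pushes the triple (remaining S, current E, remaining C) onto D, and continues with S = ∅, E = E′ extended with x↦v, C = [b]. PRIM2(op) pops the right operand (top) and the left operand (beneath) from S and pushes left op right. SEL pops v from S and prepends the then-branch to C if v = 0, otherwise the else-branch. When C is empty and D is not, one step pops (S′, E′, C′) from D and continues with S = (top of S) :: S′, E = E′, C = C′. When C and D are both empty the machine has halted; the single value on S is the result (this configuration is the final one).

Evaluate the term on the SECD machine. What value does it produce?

Answer: -4

Machine steps:
[0] <S=∅, E=∅, C=[(if0 ((λv. ((λw. v) v)) 7) then ((let w = 2 in w) - ((λw. ((λq. -3) 4)) 0)) else -4)], D=∅>
[1] <S=∅, E=∅, C=[((λv. ((λw. v) v)) 7) :: SEL], D=∅>
[2] <S=∅, E=∅, C=[7 :: (λv. ((λw. v) v)) :: AP :: SEL], D=∅>
[3] <S=[7], E=∅, C=[(λv. ((λw. v) v)) :: AP :: SEL], D=∅>
[4] <S=[clo(λv. ((λw. v) v), ∅) :: 7], E=∅, C=[AP :: SEL], D=∅>
[5] <S=∅, E={v↦7}, C=[((λw. v) v)], D=[(∅, ∅, [SEL])]>
[6] <S=∅, E={v↦7}, C=[v :: (λw. v) :: AP], D=[(∅, ∅, [SEL])]>
[7] <S=[7], E={v↦7}, C=[(λw. v) :: AP], D=[(∅, ∅, [SEL])]>
[8] <S=[clo(λw. v, {v↦7}) :: 7], E={v↦7}, C=[AP], D=[(∅, ∅, [SEL])]>
[9] <S=∅, E={w↦7, v↦7}, C=[v], D=[(∅, {v↦7}, ∅) :: (∅, ∅, [SEL])]>
[10] <S=[7], E={w↦7, v↦7}, C=∅, D=[(∅, {v↦7}, ∅) :: (∅, ∅, [SEL])]>
[11] <S=[7], E={v↦7}, C=∅, D=[(∅, ∅, [SEL])]>
[12] <S=[7], E=∅, C=[SEL], D=∅>
[13] <S=∅, E=∅, C=[-4], D=∅>
[14] <S=[-4], E=∅, C=∅, D=∅>
→ final value -4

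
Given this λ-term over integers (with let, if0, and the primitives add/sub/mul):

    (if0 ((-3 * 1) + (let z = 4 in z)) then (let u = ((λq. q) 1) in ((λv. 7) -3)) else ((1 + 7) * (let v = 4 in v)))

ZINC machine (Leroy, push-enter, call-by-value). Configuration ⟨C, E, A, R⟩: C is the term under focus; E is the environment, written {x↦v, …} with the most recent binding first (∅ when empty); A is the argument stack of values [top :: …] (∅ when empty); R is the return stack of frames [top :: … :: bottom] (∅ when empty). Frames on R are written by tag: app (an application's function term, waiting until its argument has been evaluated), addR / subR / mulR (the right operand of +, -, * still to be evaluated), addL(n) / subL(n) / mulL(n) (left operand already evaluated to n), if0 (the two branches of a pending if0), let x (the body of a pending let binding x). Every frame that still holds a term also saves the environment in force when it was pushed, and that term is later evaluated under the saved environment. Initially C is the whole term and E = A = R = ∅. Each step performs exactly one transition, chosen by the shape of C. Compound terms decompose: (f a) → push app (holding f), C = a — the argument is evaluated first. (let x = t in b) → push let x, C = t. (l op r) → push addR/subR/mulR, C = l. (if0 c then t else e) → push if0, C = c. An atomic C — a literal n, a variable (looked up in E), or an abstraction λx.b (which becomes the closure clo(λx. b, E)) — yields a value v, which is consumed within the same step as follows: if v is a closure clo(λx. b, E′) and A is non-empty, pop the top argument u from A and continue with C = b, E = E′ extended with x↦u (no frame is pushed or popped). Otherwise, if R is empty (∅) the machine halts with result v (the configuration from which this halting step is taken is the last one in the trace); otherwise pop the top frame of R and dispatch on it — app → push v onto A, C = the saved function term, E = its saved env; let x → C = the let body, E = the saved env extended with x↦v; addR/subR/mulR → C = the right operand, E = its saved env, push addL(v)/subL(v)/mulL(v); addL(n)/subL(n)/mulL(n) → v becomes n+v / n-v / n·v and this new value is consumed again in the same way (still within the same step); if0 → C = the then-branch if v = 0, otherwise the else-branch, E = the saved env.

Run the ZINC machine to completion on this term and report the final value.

Answer: 32

Derivation:
0. ⟨C=(if0 ((-3 * 1) + (let z = 4 in z)) then (let u = ((λq. q) 1) in ((λv. 7) -3)) else ((1 + 7) * (let v = 4 in v))); E=∅; A=∅; R=∅⟩
1. ⟨C=((-3 * 1) + (let z = 4 in z)); E=∅; A=∅; R=[if0]⟩
2. ⟨C=(-3 * 1); E=∅; A=∅; R=[addR :: if0]⟩
3. ⟨C=-3; E=∅; A=∅; R=[mulR :: addR :: if0]⟩
4. ⟨C=1; E=∅; A=∅; R=[mulL(-3) :: addR :: if0]⟩
5. ⟨C=(let z = 4 in z); E=∅; A=∅; R=[addL(-3) :: if0]⟩
6. ⟨C=4; E=∅; A=∅; R=[let z :: addL(-3) :: if0]⟩
7. ⟨C=z; E={z↦4}; A=∅; R=[addL(-3) :: if0]⟩
8. ⟨C=((1 + 7) * (let v = 4 in v)); E=∅; A=∅; R=∅⟩
9. ⟨C=(1 + 7); E=∅; A=∅; R=[mulR]⟩
10. ⟨C=1; E=∅; A=∅; R=[addR :: mulR]⟩
11. ⟨C=7; E=∅; A=∅; R=[addL(1) :: mulR]⟩
12. ⟨C=(let v = 4 in v); E=∅; A=∅; R=[mulL(8)]⟩
13. ⟨C=4; E=∅; A=∅; R=[let v :: mulL(8)]⟩
14. ⟨C=v; E={v↦4}; A=∅; R=[mulL(8)]⟩
→ final value 32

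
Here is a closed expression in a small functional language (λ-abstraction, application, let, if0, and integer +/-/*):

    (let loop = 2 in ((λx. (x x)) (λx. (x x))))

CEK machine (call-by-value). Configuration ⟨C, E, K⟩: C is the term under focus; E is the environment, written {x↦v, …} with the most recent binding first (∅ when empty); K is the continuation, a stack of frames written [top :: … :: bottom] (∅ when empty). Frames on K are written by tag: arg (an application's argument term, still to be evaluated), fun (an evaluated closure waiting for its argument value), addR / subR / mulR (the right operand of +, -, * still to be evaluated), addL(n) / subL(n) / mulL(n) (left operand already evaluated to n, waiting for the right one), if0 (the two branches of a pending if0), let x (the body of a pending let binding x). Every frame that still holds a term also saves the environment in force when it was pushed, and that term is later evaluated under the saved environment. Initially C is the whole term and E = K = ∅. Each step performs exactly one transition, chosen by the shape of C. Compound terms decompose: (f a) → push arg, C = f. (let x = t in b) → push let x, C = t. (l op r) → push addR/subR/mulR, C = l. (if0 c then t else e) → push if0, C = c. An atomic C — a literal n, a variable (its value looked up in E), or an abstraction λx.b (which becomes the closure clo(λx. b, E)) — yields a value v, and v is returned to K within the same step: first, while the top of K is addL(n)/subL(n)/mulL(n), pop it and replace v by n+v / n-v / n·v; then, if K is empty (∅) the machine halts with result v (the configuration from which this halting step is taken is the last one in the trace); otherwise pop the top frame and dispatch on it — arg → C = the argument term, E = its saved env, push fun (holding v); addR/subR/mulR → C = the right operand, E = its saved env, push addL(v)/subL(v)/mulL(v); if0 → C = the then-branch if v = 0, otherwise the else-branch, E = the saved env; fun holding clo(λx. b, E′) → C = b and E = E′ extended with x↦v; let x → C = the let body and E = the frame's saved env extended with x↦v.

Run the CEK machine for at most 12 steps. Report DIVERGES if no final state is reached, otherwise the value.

Answer: DIVERGES (no final state within 12 steps)

Machine steps:
0. [C=(let loop = 2 in ((λx. (x x)) (λx. (x x)))) | E=∅ | K=∅]
1. [C=2 | E=∅ | K=[let loop]]
2. [C=((λx. (x x)) (λx. (x x))) | E={loop↦2} | K=∅]
3. [C=(λx. (x x)) | E={loop↦2} | K=[arg]]
4. [C=(λx. (x x)) | E={loop↦2} | K=[fun]]
5. [C=(x x) | E={x↦clo(λx. (x x), {loop↦2}), loop↦2} | K=∅]
6. [C=x | E={x↦clo(λx. (x x), {loop↦2}), loop↦2} | K=[arg]]
7. [C=x | E={x↦clo(λx. (x x), {loop↦2}), loop↦2} | K=[fun]]
… configuration repeats with period 3 (steps 5–7 recur indefinitely) …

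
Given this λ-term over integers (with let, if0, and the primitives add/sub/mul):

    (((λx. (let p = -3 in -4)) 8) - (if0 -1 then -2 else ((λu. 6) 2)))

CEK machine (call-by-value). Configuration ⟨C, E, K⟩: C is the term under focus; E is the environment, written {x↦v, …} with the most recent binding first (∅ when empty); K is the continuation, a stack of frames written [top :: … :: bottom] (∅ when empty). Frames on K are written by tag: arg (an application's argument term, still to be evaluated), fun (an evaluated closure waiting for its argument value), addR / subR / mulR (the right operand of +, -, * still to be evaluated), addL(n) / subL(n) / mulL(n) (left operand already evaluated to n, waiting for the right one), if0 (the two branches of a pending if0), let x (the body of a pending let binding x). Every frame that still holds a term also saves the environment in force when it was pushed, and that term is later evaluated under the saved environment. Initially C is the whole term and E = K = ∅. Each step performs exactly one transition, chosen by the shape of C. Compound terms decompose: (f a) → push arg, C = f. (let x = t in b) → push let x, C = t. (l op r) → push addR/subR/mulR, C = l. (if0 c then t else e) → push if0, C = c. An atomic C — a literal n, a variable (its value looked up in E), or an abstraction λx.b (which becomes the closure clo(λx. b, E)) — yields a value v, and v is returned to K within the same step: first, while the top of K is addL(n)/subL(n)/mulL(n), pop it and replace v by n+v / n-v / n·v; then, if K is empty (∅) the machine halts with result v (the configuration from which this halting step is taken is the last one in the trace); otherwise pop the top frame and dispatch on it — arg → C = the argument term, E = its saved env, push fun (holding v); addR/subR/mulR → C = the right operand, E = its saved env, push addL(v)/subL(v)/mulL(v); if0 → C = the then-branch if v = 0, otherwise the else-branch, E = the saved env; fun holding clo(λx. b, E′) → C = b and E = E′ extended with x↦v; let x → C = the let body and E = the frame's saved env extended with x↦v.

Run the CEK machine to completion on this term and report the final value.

Answer: -10

Derivation:
0. [C=(((λx. (let p = -3 in -4)) 8) - (if0 -1 then -2 else ((λu. 6) 2))) | E=∅ | K=∅]
1. [C=((λx. (let p = -3 in -4)) 8) | E=∅ | K=[subR]]
2. [C=(λx. (let p = -3 in -4)) | E=∅ | K=[arg :: subR]]
3. [C=8 | E=∅ | K=[fun :: subR]]
4. [C=(let p = -3 in -4) | E={x↦8} | K=[subR]]
5. [C=-3 | E={x↦8} | K=[let p :: subR]]
6. [C=-4 | E={p↦-3, x↦8} | K=[subR]]
7. [C=(if0 -1 then -2 else ((λu. 6) 2)) | E=∅ | K=[subL(-4)]]
8. [C=-1 | E=∅ | K=[if0 :: subL(-4)]]
9. [C=((λu. 6) 2) | E=∅ | K=[subL(-4)]]
10. [C=(λu. 6) | E=∅ | K=[arg :: subL(-4)]]
11. [C=2 | E=∅ | K=[fun :: subL(-4)]]
12. [C=6 | E={u↦2} | K=[subL(-4)]]
→ final value -10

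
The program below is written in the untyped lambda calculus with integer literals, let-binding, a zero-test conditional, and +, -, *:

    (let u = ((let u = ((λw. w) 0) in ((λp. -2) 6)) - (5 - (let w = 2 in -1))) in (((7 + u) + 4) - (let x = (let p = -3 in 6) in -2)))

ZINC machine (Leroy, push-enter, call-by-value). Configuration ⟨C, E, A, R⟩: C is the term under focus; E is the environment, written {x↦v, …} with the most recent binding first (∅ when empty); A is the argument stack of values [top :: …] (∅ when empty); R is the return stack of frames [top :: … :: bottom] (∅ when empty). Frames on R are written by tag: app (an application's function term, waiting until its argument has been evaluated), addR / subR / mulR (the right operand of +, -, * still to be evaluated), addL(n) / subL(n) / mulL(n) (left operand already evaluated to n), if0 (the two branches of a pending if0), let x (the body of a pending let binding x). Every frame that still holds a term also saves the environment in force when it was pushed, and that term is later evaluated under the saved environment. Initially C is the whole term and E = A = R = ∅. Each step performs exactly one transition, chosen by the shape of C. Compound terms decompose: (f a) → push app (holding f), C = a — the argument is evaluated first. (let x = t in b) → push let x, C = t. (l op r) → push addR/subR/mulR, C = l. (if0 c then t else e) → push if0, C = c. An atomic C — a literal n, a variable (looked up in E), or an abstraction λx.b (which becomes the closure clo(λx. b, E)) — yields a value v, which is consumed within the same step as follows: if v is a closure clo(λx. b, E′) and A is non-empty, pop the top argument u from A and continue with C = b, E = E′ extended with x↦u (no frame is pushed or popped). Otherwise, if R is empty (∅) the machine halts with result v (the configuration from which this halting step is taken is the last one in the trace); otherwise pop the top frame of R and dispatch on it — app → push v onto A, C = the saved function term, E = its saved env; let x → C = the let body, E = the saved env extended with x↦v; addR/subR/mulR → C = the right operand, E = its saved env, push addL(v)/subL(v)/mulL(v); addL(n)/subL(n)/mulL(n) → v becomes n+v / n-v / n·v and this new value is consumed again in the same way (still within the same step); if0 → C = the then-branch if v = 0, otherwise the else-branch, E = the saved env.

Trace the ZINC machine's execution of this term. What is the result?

t=0: <C=(let u = ((let u = ((λw. w) 0) in ((λp. -2) 6)) - (5 - (let w = 2 in -1))) in (((7 + u) + 4) - (let x = (let p = -3 in 6) in -2))), E=∅, A=∅, R=∅>
t=1: <C=((let u = ((λw. w) 0) in ((λp. -2) 6)) - (5 - (let w = 2 in -1))), E=∅, A=∅, R=[let u]>
t=2: <C=(let u = ((λw. w) 0) in ((λp. -2) 6)), E=∅, A=∅, R=[subR :: let u]>
t=3: <C=((λw. w) 0), E=∅, A=∅, R=[let u :: subR :: let u]>
t=4: <C=0, E=∅, A=∅, R=[app :: let u :: subR :: let u]>
t=5: <C=(λw. w), E=∅, A=[0], R=[let u :: subR :: let u]>
t=6: <C=w, E={w↦0}, A=∅, R=[let u :: subR :: let u]>
t=7: <C=((λp. -2) 6), E={u↦0}, A=∅, R=[subR :: let u]>
t=8: <C=6, E={u↦0}, A=∅, R=[app :: subR :: let u]>
t=9: <C=(λp. -2), E={u↦0}, A=[6], R=[subR :: let u]>
t=10: <C=-2, E={p↦6, u↦0}, A=∅, R=[subR :: let u]>
t=11: <C=(5 - (let w = 2 in -1)), E=∅, A=∅, R=[subL(-2) :: let u]>
t=12: <C=5, E=∅, A=∅, R=[subR :: subL(-2) :: let u]>
t=13: <C=(let w = 2 in -1), E=∅, A=∅, R=[subL(5) :: subL(-2) :: let u]>
t=14: <C=2, E=∅, A=∅, R=[let w :: subL(5) :: subL(-2) :: let u]>
t=15: <C=-1, E={w↦2}, A=∅, R=[subL(5) :: subL(-2) :: let u]>
t=16: <C=(((7 + u) + 4) - (let x = (let p = -3 in 6) in -2)), E={u↦-8}, A=∅, R=∅>
t=17: <C=((7 + u) + 4), E={u↦-8}, A=∅, R=[subR]>
t=18: <C=(7 + u), E={u↦-8}, A=∅, R=[addR :: subR]>
t=19: <C=7, E={u↦-8}, A=∅, R=[addR :: addR :: subR]>
t=20: <C=u, E={u↦-8}, A=∅, R=[addL(7) :: addR :: subR]>
t=21: <C=4, E={u↦-8}, A=∅, R=[addL(-1) :: subR]>
t=22: <C=(let x = (let p = -3 in 6) in -2), E={u↦-8}, A=∅, R=[subL(3)]>
t=23: <C=(let p = -3 in 6), E={u↦-8}, A=∅, R=[let x :: subL(3)]>
t=24: <C=-3, E={u↦-8}, A=∅, R=[let p :: let x :: subL(3)]>
t=25: <C=6, E={p↦-3, u↦-8}, A=∅, R=[let x :: subL(3)]>
t=26: <C=-2, E={x↦6, u↦-8}, A=∅, R=[subL(3)]>
→ final value 5

Answer: 5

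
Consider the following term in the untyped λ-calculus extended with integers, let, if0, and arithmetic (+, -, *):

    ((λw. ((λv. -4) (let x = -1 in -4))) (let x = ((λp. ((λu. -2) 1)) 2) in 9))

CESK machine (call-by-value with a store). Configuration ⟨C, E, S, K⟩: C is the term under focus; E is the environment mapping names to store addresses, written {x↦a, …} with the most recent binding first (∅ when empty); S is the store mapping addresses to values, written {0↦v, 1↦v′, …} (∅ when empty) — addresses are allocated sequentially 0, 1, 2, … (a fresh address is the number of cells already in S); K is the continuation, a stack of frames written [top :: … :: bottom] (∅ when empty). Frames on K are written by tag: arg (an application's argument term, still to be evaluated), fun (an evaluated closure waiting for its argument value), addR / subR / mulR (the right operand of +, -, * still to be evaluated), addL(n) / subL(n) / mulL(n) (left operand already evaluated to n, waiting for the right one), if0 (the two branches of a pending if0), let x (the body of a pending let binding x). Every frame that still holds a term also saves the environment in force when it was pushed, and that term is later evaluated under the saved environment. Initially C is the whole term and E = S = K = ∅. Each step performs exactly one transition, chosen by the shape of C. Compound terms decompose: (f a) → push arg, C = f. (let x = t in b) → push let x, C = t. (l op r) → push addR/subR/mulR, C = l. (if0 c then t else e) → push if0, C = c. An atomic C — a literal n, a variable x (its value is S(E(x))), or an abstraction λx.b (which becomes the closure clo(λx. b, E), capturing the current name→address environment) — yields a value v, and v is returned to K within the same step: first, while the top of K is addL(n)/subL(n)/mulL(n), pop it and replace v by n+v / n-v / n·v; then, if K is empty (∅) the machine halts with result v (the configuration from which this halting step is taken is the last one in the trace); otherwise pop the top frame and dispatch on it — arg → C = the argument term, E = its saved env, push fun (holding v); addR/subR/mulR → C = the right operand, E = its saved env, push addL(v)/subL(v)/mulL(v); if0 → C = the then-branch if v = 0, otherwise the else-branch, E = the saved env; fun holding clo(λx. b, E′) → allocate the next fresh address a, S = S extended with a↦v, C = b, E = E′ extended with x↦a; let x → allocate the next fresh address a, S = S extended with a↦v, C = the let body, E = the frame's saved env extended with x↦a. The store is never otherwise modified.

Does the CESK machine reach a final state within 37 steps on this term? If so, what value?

Answer: -4

Derivation:
[0] [C=((λw. ((λv. -4) (let x = -1 in -4))) (let x = ((λp. ((λu. -2) 1)) 2) in 9)) | E=∅ | S=∅ | K=∅]
[1] [C=(λw. ((λv. -4) (let x = -1 in -4))) | E=∅ | S=∅ | K=[arg]]
[2] [C=(let x = ((λp. ((λu. -2) 1)) 2) in 9) | E=∅ | S=∅ | K=[fun]]
[3] [C=((λp. ((λu. -2) 1)) 2) | E=∅ | S=∅ | K=[let x :: fun]]
[4] [C=(λp. ((λu. -2) 1)) | E=∅ | S=∅ | K=[arg :: let x :: fun]]
[5] [C=2 | E=∅ | S=∅ | K=[fun :: let x :: fun]]
[6] [C=((λu. -2) 1) | E={p↦0} | S={0↦2} | K=[let x :: fun]]
[7] [C=(λu. -2) | E={p↦0} | S={0↦2} | K=[arg :: let x :: fun]]
[8] [C=1 | E={p↦0} | S={0↦2} | K=[fun :: let x :: fun]]
[9] [C=-2 | E={u↦1, p↦0} | S={0↦2, 1↦1} | K=[let x :: fun]]
[10] [C=9 | E={x↦2} | S={0↦2, 1↦1, 2↦-2} | K=[fun]]
[11] [C=((λv. -4) (let x = -1 in -4)) | E={w↦3} | S={0↦2, 1↦1, 2↦-2, 3↦9} | K=∅]
[12] [C=(λv. -4) | E={w↦3} | S={0↦2, 1↦1, 2↦-2, 3↦9} | K=[arg]]
[13] [C=(let x = -1 in -4) | E={w↦3} | S={0↦2, 1↦1, 2↦-2, 3↦9} | K=[fun]]
[14] [C=-1 | E={w↦3} | S={0↦2, 1↦1, 2↦-2, 3↦9} | K=[let x :: fun]]
[15] [C=-4 | E={x↦4, w↦3} | S={0↦2, 1↦1, 2↦-2, 3↦9, 4↦-1} | K=[fun]]
[16] [C=-4 | E={v↦5, w↦3} | S={0↦2, 1↦1, 2↦-2, 3↦9, 4↦-1, 5↦-4} | K=∅]
→ final value -4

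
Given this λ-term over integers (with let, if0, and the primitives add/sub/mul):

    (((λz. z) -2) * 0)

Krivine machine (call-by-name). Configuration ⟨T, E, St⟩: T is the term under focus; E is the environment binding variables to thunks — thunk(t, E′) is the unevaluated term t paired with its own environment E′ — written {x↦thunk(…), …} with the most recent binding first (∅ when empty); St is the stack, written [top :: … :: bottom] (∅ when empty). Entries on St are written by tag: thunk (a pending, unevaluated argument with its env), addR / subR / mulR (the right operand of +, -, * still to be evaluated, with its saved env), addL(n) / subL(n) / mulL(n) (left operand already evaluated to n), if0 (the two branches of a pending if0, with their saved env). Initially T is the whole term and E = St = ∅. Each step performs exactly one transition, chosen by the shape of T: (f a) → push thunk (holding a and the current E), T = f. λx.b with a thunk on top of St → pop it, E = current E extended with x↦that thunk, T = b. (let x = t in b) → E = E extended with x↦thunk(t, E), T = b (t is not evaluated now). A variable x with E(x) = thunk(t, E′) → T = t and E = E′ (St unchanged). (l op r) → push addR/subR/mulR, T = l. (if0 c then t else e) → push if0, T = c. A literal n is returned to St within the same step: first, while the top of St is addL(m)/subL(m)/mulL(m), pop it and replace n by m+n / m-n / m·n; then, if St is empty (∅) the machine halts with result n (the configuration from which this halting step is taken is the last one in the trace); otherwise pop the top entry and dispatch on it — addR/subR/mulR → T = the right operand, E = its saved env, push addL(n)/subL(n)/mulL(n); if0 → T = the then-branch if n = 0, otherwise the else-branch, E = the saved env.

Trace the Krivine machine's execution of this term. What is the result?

[0] [T=(((λz. z) -2) * 0) | E=∅ | St=∅]
[1] [T=((λz. z) -2) | E=∅ | St=[mulR]]
[2] [T=(λz. z) | E=∅ | St=[thunk :: mulR]]
[3] [T=z | E={z↦thunk(-2, ∅)} | St=[mulR]]
[4] [T=-2 | E=∅ | St=[mulR]]
[5] [T=0 | E=∅ | St=[mulL(-2)]]
→ final value 0

Answer: 0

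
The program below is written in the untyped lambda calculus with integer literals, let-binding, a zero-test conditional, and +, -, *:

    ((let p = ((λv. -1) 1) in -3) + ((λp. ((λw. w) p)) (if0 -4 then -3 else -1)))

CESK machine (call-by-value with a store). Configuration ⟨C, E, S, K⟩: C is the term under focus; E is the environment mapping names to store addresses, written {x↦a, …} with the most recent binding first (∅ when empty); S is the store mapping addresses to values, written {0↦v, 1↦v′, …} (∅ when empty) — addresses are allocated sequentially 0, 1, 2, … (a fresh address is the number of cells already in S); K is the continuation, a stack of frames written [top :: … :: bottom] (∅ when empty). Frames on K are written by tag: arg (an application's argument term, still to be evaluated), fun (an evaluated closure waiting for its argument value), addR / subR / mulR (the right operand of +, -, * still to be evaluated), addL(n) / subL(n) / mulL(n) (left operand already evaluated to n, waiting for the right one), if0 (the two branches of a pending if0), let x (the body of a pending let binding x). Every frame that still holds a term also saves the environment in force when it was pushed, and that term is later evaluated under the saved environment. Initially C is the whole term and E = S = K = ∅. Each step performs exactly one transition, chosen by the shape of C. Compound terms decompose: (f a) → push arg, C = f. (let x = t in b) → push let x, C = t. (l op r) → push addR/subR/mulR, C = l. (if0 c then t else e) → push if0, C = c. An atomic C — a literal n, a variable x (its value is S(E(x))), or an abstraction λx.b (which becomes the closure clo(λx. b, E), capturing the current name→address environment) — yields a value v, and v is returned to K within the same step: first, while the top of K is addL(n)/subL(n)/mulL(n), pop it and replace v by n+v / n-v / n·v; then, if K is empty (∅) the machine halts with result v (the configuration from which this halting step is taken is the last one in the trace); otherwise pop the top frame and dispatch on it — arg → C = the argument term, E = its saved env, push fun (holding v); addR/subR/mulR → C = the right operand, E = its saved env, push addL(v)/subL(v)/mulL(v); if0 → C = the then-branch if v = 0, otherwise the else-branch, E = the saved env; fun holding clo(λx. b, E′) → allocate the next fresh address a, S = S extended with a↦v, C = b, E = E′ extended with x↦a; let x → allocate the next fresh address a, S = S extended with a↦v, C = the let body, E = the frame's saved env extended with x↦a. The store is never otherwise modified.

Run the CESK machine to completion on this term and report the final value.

[0] <C=((let p = ((λv. -1) 1) in -3) + ((λp. ((λw. w) p)) (if0 -4 then -3 else -1))), E=∅, S=∅, K=∅>
[1] <C=(let p = ((λv. -1) 1) in -3), E=∅, S=∅, K=[addR]>
[2] <C=((λv. -1) 1), E=∅, S=∅, K=[let p :: addR]>
[3] <C=(λv. -1), E=∅, S=∅, K=[arg :: let p :: addR]>
[4] <C=1, E=∅, S=∅, K=[fun :: let p :: addR]>
[5] <C=-1, E={v↦0}, S={0↦1}, K=[let p :: addR]>
[6] <C=-3, E={p↦1}, S={0↦1, 1↦-1}, K=[addR]>
[7] <C=((λp. ((λw. w) p)) (if0 -4 then -3 else -1)), E=∅, S={0↦1, 1↦-1}, K=[addL(-3)]>
[8] <C=(λp. ((λw. w) p)), E=∅, S={0↦1, 1↦-1}, K=[arg :: addL(-3)]>
[9] <C=(if0 -4 then -3 else -1), E=∅, S={0↦1, 1↦-1}, K=[fun :: addL(-3)]>
[10] <C=-4, E=∅, S={0↦1, 1↦-1}, K=[if0 :: fun :: addL(-3)]>
[11] <C=-1, E=∅, S={0↦1, 1↦-1}, K=[fun :: addL(-3)]>
[12] <C=((λw. w) p), E={p↦2}, S={0↦1, 1↦-1, 2↦-1}, K=[addL(-3)]>
[13] <C=(λw. w), E={p↦2}, S={0↦1, 1↦-1, 2↦-1}, K=[arg :: addL(-3)]>
[14] <C=p, E={p↦2}, S={0↦1, 1↦-1, 2↦-1}, K=[fun :: addL(-3)]>
[15] <C=w, E={w↦3, p↦2}, S={0↦1, 1↦-1, 2↦-1, 3↦-1}, K=[addL(-3)]>
→ final value -4

Answer: -4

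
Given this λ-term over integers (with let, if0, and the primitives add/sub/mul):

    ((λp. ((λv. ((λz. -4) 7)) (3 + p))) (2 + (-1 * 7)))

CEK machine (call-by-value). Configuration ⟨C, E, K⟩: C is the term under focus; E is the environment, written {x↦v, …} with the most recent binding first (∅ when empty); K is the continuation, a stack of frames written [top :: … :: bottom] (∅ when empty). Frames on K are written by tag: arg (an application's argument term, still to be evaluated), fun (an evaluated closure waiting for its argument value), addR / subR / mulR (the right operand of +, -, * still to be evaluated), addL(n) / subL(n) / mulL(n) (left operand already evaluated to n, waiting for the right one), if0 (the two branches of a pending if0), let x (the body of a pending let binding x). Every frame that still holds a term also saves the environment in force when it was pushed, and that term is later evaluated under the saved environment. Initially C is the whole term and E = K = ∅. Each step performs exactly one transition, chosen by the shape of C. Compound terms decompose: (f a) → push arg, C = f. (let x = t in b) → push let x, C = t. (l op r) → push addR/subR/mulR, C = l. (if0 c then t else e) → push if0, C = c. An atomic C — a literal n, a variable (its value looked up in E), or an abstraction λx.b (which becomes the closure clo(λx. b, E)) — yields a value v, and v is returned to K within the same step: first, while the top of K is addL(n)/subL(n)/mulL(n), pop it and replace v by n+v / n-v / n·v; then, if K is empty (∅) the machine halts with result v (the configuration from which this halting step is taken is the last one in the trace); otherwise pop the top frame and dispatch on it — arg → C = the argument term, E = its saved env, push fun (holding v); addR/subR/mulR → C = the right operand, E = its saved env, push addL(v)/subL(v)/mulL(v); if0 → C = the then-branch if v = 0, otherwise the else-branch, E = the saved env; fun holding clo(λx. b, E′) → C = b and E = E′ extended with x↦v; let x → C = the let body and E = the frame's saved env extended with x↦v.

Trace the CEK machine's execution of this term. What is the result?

step 0: [C=((λp. ((λv. ((λz. -4) 7)) (3 + p))) (2 + (-1 * 7))) | E=∅ | K=∅]
step 1: [C=(λp. ((λv. ((λz. -4) 7)) (3 + p))) | E=∅ | K=[arg]]
step 2: [C=(2 + (-1 * 7)) | E=∅ | K=[fun]]
step 3: [C=2 | E=∅ | K=[addR :: fun]]
step 4: [C=(-1 * 7) | E=∅ | K=[addL(2) :: fun]]
step 5: [C=-1 | E=∅ | K=[mulR :: addL(2) :: fun]]
step 6: [C=7 | E=∅ | K=[mulL(-1) :: addL(2) :: fun]]
step 7: [C=((λv. ((λz. -4) 7)) (3 + p)) | E={p↦-5} | K=∅]
step 8: [C=(λv. ((λz. -4) 7)) | E={p↦-5} | K=[arg]]
step 9: [C=(3 + p) | E={p↦-5} | K=[fun]]
step 10: [C=3 | E={p↦-5} | K=[addR :: fun]]
step 11: [C=p | E={p↦-5} | K=[addL(3) :: fun]]
step 12: [C=((λz. -4) 7) | E={v↦-2, p↦-5} | K=∅]
step 13: [C=(λz. -4) | E={v↦-2, p↦-5} | K=[arg]]
step 14: [C=7 | E={v↦-2, p↦-5} | K=[fun]]
step 15: [C=-4 | E={z↦7, v↦-2, p↦-5} | K=∅]
→ final value -4

Answer: -4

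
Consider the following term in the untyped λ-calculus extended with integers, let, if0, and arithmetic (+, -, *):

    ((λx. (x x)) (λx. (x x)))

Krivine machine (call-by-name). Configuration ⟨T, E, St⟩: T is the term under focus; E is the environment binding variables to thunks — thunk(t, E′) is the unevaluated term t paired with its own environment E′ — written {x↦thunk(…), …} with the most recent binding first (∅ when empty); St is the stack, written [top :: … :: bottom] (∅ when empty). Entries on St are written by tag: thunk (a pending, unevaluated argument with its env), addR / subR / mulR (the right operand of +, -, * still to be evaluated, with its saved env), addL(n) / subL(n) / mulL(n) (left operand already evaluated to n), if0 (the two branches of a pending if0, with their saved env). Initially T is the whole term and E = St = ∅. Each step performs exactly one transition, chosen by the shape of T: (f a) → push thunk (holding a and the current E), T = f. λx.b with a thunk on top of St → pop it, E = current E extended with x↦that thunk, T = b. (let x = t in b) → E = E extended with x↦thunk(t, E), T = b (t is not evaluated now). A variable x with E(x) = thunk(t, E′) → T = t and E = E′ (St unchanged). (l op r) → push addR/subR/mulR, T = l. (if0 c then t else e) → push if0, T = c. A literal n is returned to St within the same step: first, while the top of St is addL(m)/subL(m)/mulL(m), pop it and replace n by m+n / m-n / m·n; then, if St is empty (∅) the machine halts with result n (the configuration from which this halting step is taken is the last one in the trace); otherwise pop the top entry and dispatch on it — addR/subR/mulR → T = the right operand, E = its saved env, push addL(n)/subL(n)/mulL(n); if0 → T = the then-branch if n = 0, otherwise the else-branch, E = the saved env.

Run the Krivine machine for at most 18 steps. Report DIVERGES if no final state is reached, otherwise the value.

[0] [T=((λx. (x x)) (λx. (x x))) | E=∅ | St=∅]
[1] [T=(λx. (x x)) | E=∅ | St=[thunk]]
[2] [T=(x x) | E={x↦thunk((λx. (x x)), ∅)} | St=∅]
[3] [T=x | E={x↦thunk((λx. (x x)), ∅)} | St=[thunk]]
[4] [T=(λx. (x x)) | E=∅ | St=[thunk]]
[5] [T=(x x) | E={x↦thunk(x, {x↦thunk((λx. (x x)), ∅)})} | St=∅]
[6] [T=x | E={x↦thunk(x, {x↦thunk((λx. (x x)), ∅)})} | St=[thunk]]
[7] [T=x | E={x↦thunk((λx. (x x)), ∅)} | St=[thunk]]
[8] [T=(λx. (x x)) | E=∅ | St=[thunk]]
[9] [T=(x x) | E={x↦thunk(x, {x↦thunk(x, {x↦thunk((λx. (x x)), ∅)})})} | St=∅]
[10] [T=x | E={x↦thunk(x, {x↦thunk(x, {x↦thunk((λx. (x x)), ∅)})})} | St=[thunk]]
[11] [T=x | E={x↦thunk(x, {x↦thunk((λx. (x x)), ∅)})} | St=[thunk]]
[12] [T=x | E={x↦thunk((λx. (x x)), ∅)} | St=[thunk]]
[13] [T=(λx. (x x)) | E=∅ | St=[thunk]]
[14] [T=(x x) | E={x↦thunk(x, {x↦thunk(x, {x↦thunk(x, {x↦thunk((λx. (x x)), ∅)})})})} | St=∅]
[15] [T=x | E={x↦thunk(x, {x↦thunk(x, {x↦thunk(x, {x↦thunk((λx. (x x)), ∅)})})})} | St=[thunk]]
[16] [T=x | E={x↦thunk(x, {x↦thunk(x, {x↦thunk((λx. (x x)), ∅)})})} | St=[thunk]]
[17] [T=x | E={x↦thunk(x, {x↦thunk((λx. (x x)), ∅)})} | St=[thunk]]
[18] [T=x | E={x↦thunk((λx. (x x)), ∅)} | St=[thunk]]
→ 18 transitions taken and the configuration is still not final: no result within 18 steps

Answer: DIVERGES (no final state within 18 steps)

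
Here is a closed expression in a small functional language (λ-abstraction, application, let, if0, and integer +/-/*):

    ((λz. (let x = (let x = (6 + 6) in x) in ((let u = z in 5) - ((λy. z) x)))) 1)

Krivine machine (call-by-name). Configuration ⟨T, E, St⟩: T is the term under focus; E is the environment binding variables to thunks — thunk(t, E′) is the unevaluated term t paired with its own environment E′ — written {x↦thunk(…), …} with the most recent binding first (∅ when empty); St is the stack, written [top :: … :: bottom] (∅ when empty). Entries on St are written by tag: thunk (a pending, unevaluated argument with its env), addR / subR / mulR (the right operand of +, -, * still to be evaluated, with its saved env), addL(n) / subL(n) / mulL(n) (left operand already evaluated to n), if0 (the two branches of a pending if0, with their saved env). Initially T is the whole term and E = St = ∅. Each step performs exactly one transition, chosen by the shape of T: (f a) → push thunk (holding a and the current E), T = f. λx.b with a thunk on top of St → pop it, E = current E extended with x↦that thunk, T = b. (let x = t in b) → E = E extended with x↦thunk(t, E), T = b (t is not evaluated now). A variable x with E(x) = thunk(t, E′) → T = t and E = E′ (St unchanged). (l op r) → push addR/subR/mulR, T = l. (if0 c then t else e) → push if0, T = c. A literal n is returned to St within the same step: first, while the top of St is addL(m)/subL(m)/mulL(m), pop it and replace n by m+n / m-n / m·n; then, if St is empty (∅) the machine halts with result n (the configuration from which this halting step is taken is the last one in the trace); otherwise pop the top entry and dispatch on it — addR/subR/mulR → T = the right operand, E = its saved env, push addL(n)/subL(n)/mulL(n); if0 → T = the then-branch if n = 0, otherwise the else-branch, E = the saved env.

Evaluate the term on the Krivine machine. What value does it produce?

Answer: 4

Derivation:
[0] ⟨T=((λz. (let x = (let x = (6 + 6) in x) in ((let u = z in 5) - ((λy. z) x)))) 1); E=∅; St=∅⟩
[1] ⟨T=(λz. (let x = (let x = (6 + 6) in x) in ((let u = z in 5) - ((λy. z) x)))); E=∅; St=[thunk]⟩
[2] ⟨T=(let x = (let x = (6 + 6) in x) in ((let u = z in 5) - ((λy. z) x))); E={z↦thunk(1, ∅)}; St=∅⟩
[3] ⟨T=((let u = z in 5) - ((λy. z) x)); E={x↦thunk((let x = (6 + 6) in x), {z↦thunk(1, ∅)}), z↦thunk(1, ∅)}; St=∅⟩
[4] ⟨T=(let u = z in 5); E={x↦thunk((let x = (6 + 6) in x), {z↦thunk(1, ∅)}), z↦thunk(1, ∅)}; St=[subR]⟩
[5] ⟨T=5; E={u↦thunk(z, {x↦thunk((let x = (6 + 6) in x), {z↦thunk(1, ∅)}), z↦thunk(1, ∅)}), x↦thunk((let x = (6 + 6) in x), {z↦thunk(1, ∅)}), z↦thunk(1, ∅)}; St=[subR]⟩
[6] ⟨T=((λy. z) x); E={x↦thunk((let x = (6 + 6) in x), {z↦thunk(1, ∅)}), z↦thunk(1, ∅)}; St=[subL(5)]⟩
[7] ⟨T=(λy. z); E={x↦thunk((let x = (6 + 6) in x), {z↦thunk(1, ∅)}), z↦thunk(1, ∅)}; St=[thunk :: subL(5)]⟩
[8] ⟨T=z; E={y↦thunk(x, {x↦thunk((let x = (6 + 6) in x), {z↦thunk(1, ∅)}), z↦thunk(1, ∅)}), x↦thunk((let x = (6 + 6) in x), {z↦thunk(1, ∅)}), z↦thunk(1, ∅)}; St=[subL(5)]⟩
[9] ⟨T=1; E=∅; St=[subL(5)]⟩
→ final value 4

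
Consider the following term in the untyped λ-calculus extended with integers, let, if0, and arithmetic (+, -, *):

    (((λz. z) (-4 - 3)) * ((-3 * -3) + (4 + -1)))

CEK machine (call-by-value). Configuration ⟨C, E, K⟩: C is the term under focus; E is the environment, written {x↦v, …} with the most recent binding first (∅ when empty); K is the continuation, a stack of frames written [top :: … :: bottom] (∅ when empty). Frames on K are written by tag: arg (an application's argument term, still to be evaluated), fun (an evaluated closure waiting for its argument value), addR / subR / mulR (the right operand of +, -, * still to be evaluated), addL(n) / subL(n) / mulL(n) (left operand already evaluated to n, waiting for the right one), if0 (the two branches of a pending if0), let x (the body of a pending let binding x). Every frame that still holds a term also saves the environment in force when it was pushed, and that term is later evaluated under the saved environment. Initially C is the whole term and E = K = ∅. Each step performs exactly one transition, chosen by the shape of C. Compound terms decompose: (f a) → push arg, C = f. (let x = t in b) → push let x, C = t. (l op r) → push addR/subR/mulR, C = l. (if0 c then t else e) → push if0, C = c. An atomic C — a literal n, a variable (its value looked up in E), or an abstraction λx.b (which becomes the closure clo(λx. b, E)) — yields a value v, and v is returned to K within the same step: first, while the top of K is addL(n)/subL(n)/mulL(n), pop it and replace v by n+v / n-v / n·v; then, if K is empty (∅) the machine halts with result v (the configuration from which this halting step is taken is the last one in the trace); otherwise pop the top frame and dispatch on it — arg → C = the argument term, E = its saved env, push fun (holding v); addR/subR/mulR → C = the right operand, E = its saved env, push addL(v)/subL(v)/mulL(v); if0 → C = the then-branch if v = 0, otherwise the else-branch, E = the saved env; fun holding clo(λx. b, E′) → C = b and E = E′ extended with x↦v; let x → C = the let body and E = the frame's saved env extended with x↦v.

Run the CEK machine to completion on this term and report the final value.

step 0: [C=(((λz. z) (-4 - 3)) * ((-3 * -3) + (4 + -1))) | E=∅ | K=∅]
step 1: [C=((λz. z) (-4 - 3)) | E=∅ | K=[mulR]]
step 2: [C=(λz. z) | E=∅ | K=[arg :: mulR]]
step 3: [C=(-4 - 3) | E=∅ | K=[fun :: mulR]]
step 4: [C=-4 | E=∅ | K=[subR :: fun :: mulR]]
step 5: [C=3 | E=∅ | K=[subL(-4) :: fun :: mulR]]
step 6: [C=z | E={z↦-7} | K=[mulR]]
step 7: [C=((-3 * -3) + (4 + -1)) | E=∅ | K=[mulL(-7)]]
step 8: [C=(-3 * -3) | E=∅ | K=[addR :: mulL(-7)]]
step 9: [C=-3 | E=∅ | K=[mulR :: addR :: mulL(-7)]]
step 10: [C=-3 | E=∅ | K=[mulL(-3) :: addR :: mulL(-7)]]
step 11: [C=(4 + -1) | E=∅ | K=[addL(9) :: mulL(-7)]]
step 12: [C=4 | E=∅ | K=[addR :: addL(9) :: mulL(-7)]]
step 13: [C=-1 | E=∅ | K=[addL(4) :: addL(9) :: mulL(-7)]]
→ final value -84

Answer: -84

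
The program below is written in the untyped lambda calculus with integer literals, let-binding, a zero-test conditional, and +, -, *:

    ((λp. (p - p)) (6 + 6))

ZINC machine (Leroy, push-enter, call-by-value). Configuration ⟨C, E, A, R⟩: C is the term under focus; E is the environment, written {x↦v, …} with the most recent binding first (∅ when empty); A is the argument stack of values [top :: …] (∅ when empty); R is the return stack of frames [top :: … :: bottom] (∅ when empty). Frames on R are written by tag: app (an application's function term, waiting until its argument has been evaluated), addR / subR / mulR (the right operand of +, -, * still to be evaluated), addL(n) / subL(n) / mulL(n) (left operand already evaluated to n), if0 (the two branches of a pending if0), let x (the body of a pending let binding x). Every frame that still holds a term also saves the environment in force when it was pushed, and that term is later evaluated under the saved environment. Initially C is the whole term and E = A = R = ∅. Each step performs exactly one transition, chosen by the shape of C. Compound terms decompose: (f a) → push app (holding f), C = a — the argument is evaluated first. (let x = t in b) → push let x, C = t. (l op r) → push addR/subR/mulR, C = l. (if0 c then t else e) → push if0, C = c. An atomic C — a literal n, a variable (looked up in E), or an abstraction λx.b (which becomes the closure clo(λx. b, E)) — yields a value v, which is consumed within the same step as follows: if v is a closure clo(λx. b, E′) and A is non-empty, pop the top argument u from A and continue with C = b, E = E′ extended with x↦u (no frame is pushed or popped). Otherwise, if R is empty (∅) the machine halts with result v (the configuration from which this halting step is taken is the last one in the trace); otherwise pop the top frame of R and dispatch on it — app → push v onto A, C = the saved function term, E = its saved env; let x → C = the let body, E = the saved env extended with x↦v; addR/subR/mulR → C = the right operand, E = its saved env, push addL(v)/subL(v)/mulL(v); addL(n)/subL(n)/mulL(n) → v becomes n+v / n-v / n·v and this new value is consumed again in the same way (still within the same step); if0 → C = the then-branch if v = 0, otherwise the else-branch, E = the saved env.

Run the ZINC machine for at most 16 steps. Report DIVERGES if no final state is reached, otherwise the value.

Answer: 0

Machine steps:
step 0: <C=((λp. (p - p)) (6 + 6)), E=∅, A=∅, R=∅>
step 1: <C=(6 + 6), E=∅, A=∅, R=[app]>
step 2: <C=6, E=∅, A=∅, R=[addR :: app]>
step 3: <C=6, E=∅, A=∅, R=[addL(6) :: app]>
step 4: <C=(λp. (p - p)), E=∅, A=[12], R=∅>
step 5: <C=(p - p), E={p↦12}, A=∅, R=∅>
step 6: <C=p, E={p↦12}, A=∅, R=[subR]>
step 7: <C=p, E={p↦12}, A=∅, R=[subL(12)]>
→ final value 0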